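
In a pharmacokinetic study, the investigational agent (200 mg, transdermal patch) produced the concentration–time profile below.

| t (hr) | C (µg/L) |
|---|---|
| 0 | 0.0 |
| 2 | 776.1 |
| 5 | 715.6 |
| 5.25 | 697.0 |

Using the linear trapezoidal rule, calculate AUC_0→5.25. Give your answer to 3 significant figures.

Trapezoidal AUC_0→5.25:
  [0→2]: (0.0+776.1)/2 × 2 = 776.1
  [2→5]: (776.1+715.6)/2 × 3 = 2237.55
  [5→5.25]: (715.6+697.0)/2 × 0.25 = 176.575
  Sum = 3190.225 µg/L·hr

AUC = 3190 µg/L·hr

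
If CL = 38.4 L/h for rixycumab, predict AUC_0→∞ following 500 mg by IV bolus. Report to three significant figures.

AUC = 13.0 mg/L·h

AUC_0→∞ = Dose_iv / CL
        = 500 / 38.4 = 13.0208 mg/L·h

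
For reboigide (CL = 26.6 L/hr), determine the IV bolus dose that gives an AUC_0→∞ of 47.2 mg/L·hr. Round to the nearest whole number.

Dose = 1256 mg

Dose_iv = CL × AUC_0→∞
     = 26.6 × 47.2 = 1255.52 mg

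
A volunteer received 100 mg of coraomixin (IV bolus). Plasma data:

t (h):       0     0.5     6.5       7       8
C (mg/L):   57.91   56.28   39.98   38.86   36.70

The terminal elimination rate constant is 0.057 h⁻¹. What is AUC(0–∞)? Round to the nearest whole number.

Trapezoidal AUC_0→8:
  [0→0.5]: (57.91+56.28)/2 × 0.5 = 28.5475
  [0.5→6.5]: (56.28+39.98)/2 × 6 = 288.78
  [6.5→7]: (39.98+38.86)/2 × 0.5 = 19.71
  [7→8]: (38.86+36.70)/2 × 1 = 37.78
  Sum = 374.8175 mg/L·h
Extrapolated tail: C_last / k_e = 36.70 / 0.057 = 643.860
AUC_0→∞ = 374.8175 + 643.860 = 1018.6775 mg/L·h

AUC = 1019 mg/L·h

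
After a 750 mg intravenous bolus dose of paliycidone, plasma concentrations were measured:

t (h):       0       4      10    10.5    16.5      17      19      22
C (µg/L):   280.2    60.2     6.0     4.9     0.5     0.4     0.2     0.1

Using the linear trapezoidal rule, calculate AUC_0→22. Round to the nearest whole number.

AUC = 900 µg/L·h

Trapezoidal AUC_0→22:
  [0→4]: (280.2+60.2)/2 × 4 = 680.8
  [4→10]: (60.2+6.0)/2 × 6 = 198.6
  [10→10.5]: (6.0+4.9)/2 × 0.5 = 2.725
  [10.5→16.5]: (4.9+0.5)/2 × 6 = 16.2
  [16.5→17]: (0.5+0.4)/2 × 0.5 = 0.225
  [17→19]: (0.4+0.2)/2 × 2 = 0.6
  [19→22]: (0.2+0.1)/2 × 3 = 0.45
  Sum = 899.6 µg/L·h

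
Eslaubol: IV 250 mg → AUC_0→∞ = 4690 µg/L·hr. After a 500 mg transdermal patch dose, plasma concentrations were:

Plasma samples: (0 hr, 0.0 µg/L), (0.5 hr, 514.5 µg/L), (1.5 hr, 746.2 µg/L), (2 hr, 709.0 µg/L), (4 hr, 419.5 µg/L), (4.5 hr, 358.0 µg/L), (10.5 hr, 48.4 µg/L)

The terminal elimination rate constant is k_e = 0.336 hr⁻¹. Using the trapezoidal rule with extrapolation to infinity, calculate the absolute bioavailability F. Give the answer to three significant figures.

F = 0.406

Trapezoidal AUC_0→10.5 (transdermal patch):
  [0→0.5]: (0.0+514.5)/2 × 0.5 = 128.625
  [0.5→1.5]: (514.5+746.2)/2 × 1 = 630.35
  [1.5→2]: (746.2+709.0)/2 × 0.5 = 363.8
  [2→4]: (709.0+419.5)/2 × 2 = 1128.5
  [4→4.5]: (419.5+358.0)/2 × 0.5 = 194.375
  [4.5→10.5]: (358.0+48.4)/2 × 6 = 1219.2
  Sum = 3664.85 µg/L·hr
Tail: C_last/k_e = 48.4/0.336 = 144.048
AUC_0→∞ (transdermal patch) = 3664.85 + 144.048 = 3808.898 µg/L·hr
F = (AUC_ev/D_ev)/(AUC_iv/D_iv) = (3808.898/500)/(4690/250) = 7.617796/18.76 = 0.4061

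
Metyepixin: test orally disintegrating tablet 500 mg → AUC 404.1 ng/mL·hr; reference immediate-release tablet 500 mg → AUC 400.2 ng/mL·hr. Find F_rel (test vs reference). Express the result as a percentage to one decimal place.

F_rel = (AUC_test/D_test) / (AUC_ref/D_ref)
      = (404.1/500) / (400.2/500)
      = 0.8082 / 0.8004 = 1.0097 = 100.97%

F_rel = 101.0%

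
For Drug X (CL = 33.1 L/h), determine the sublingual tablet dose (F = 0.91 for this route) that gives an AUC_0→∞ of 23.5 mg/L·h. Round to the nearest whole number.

Dose = CL × AUC_0→∞ / F
     = 33.1 × 23.5 / 0.91 = 854.78 mg

Dose = 855 mg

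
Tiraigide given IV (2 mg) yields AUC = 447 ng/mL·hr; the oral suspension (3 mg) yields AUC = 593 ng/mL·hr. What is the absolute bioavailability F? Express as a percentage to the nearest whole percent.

F = (AUC_ev / D_ev) / (AUC_iv / D_iv)
  = (593/3) / (447/2)
  = 197.667 / 223.5 = 0.8844
  = 88.44%

F = 88%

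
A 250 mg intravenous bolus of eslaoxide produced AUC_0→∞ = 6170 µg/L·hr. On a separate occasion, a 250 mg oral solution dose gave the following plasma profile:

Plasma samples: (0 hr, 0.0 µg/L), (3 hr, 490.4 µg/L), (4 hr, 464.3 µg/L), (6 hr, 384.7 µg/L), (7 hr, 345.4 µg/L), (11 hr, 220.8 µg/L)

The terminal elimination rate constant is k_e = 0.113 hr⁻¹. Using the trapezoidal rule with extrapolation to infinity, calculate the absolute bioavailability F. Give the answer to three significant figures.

F = 0.894

Trapezoidal AUC_0→11 (oral solution):
  [0→3]: (0.0+490.4)/2 × 3 = 735.6
  [3→4]: (490.4+464.3)/2 × 1 = 477.35
  [4→6]: (464.3+384.7)/2 × 2 = 849.0
  [6→7]: (384.7+345.4)/2 × 1 = 365.05
  [7→11]: (345.4+220.8)/2 × 4 = 1132.4
  Sum = 3559.4 µg/L·hr
Tail: C_last/k_e = 220.8/0.113 = 1953.982
AUC_0→∞ (oral solution) = 3559.4 + 1953.982 = 5513.382 µg/L·hr
F = (AUC_ev/D_ev)/(AUC_iv/D_iv) = (5513.382/250)/(6170/250) = 22.053528/24.68 = 0.8936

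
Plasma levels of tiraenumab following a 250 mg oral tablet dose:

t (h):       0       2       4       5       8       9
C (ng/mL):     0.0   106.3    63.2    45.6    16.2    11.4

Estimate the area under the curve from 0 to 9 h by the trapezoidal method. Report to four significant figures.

AUC = 436.7 ng/mL·h

Trapezoidal AUC_0→9:
  [0→2]: (0.0+106.3)/2 × 2 = 106.3
  [2→4]: (106.3+63.2)/2 × 2 = 169.5
  [4→5]: (63.2+45.6)/2 × 1 = 54.4
  [5→8]: (45.6+16.2)/2 × 3 = 92.7
  [8→9]: (16.2+11.4)/2 × 1 = 13.8
  Sum = 436.7 ng/mL·h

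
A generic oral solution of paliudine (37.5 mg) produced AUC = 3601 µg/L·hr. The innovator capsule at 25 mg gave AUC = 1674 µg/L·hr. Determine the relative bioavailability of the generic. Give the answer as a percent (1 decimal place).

F_rel = 143.4%

F_rel = (AUC_test/D_test) / (AUC_ref/D_ref)
      = (3601/37.5) / (1674/25)
      = 96.0267 / 66.96 = 1.4341 = 143.41%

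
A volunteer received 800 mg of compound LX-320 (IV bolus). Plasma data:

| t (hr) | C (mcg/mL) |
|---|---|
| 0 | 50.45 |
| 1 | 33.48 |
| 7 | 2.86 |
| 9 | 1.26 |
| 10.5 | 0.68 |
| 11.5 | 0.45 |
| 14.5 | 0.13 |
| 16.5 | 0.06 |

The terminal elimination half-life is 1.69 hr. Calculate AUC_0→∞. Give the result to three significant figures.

Trapezoidal AUC_0→16.5:
  [0→1]: (50.45+33.48)/2 × 1 = 41.965
  [1→7]: (33.48+2.86)/2 × 6 = 109.02
  [7→9]: (2.86+1.26)/2 × 2 = 4.12
  [9→10.5]: (1.26+0.68)/2 × 1.5 = 1.455
  [10.5→11.5]: (0.68+0.45)/2 × 1 = 0.565
  [11.5→14.5]: (0.45+0.13)/2 × 3 = 0.87
  [14.5→16.5]: (0.13+0.06)/2 × 2 = 0.19
  Sum = 158.185 mcg/mL·hr
k_e = ln2 / t½ = 0.693147 / 1.69 = 0.4101 hr^-1
Extrapolated tail: C_last / k_e = 0.06 / 0.4101 = 0.146
AUC_0→∞ = 158.185 + 0.146 = 158.331 mcg/mL·hr

AUC = 158 mcg/mL·hr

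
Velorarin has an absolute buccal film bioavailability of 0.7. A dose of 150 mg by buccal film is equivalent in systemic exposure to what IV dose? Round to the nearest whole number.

D_iv = 105 mg

Systemic exposure from an extravascular dose = F × D_ev, so the equivalent IV dose is F × D_ev.
D_iv = F × D_ev = 0.7 × 150 = 105 mg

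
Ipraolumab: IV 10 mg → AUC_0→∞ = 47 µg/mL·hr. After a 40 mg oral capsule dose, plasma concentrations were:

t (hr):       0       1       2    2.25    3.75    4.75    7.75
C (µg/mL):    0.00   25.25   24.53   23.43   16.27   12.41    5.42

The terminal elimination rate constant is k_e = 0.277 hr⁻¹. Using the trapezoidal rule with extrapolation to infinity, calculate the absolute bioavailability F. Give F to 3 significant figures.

Trapezoidal AUC_0→7.75 (oral capsule):
  [0→1]: (0.00+25.25)/2 × 1 = 12.625
  [1→2]: (25.25+24.53)/2 × 1 = 24.89
  [2→2.25]: (24.53+23.43)/2 × 0.25 = 5.995
  [2.25→3.75]: (23.43+16.27)/2 × 1.5 = 29.775
  [3.75→4.75]: (16.27+12.41)/2 × 1 = 14.34
  [4.75→7.75]: (12.41+5.42)/2 × 3 = 26.745
  Sum = 114.37 µg/mL·hr
Tail: C_last/k_e = 5.42/0.277 = 19.567
AUC_0→∞ (oral capsule) = 114.37 + 19.567 = 133.937 µg/mL·hr
F = (AUC_ev/D_ev)/(AUC_iv/D_iv) = (133.937/40)/(47/10) = 3.348425/4.7 = 0.7124

F = 0.712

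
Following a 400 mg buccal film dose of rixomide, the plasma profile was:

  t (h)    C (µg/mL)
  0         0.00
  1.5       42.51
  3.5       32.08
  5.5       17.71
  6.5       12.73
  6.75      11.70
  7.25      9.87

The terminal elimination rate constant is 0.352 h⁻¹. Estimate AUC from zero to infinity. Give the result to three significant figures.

AUC = 208 µg/mL·h

Trapezoidal AUC_0→7.25:
  [0→1.5]: (0.00+42.51)/2 × 1.5 = 31.8825
  [1.5→3.5]: (42.51+32.08)/2 × 2 = 74.59
  [3.5→5.5]: (32.08+17.71)/2 × 2 = 49.79
  [5.5→6.5]: (17.71+12.73)/2 × 1 = 15.22
  [6.5→6.75]: (12.73+11.70)/2 × 0.25 = 3.05375
  [6.75→7.25]: (11.70+9.87)/2 × 0.5 = 5.3925
  Sum = 179.92875 µg/mL·h
Extrapolated tail: C_last / k_e = 9.87 / 0.352 = 28.040
AUC_0→∞ = 179.92875 + 28.040 = 207.96875 µg/mL·h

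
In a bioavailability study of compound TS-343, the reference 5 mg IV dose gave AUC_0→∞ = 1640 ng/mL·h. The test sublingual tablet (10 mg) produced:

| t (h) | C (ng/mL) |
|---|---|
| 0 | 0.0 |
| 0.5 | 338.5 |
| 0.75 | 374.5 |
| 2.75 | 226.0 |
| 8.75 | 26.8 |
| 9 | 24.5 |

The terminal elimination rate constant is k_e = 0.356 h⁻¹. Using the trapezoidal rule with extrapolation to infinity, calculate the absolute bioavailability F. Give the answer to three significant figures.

Trapezoidal AUC_0→9 (sublingual tablet):
  [0→0.5]: (0.0+338.5)/2 × 0.5 = 84.625
  [0.5→0.75]: (338.5+374.5)/2 × 0.25 = 89.125
  [0.75→2.75]: (374.5+226.0)/2 × 2 = 600.5
  [2.75→8.75]: (226.0+26.8)/2 × 6 = 758.4
  [8.75→9]: (26.8+24.5)/2 × 0.25 = 6.4125
  Sum = 1539.0625 ng/mL·h
Tail: C_last/k_e = 24.5/0.356 = 68.820
AUC_0→∞ (sublingual tablet) = 1539.0625 + 68.820 = 1607.8825 ng/mL·h
F = (AUC_ev/D_ev)/(AUC_iv/D_iv) = (1607.8825/10)/(1640/5) = 160.78825/328 = 0.4902

F = 0.490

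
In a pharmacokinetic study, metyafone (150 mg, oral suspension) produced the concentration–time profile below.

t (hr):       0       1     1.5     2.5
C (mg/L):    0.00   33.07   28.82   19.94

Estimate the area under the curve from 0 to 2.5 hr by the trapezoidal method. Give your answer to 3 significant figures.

Trapezoidal AUC_0→2.5:
  [0→1]: (0.00+33.07)/2 × 1 = 16.535
  [1→1.5]: (33.07+28.82)/2 × 0.5 = 15.4725
  [1.5→2.5]: (28.82+19.94)/2 × 1 = 24.38
  Sum = 56.3875 mg/L·hr

AUC = 56.4 mg/L·hr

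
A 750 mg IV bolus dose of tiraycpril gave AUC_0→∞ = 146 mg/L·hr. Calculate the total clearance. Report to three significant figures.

CL = 5.14 L/hr

CL = Dose_iv / AUC_0→∞
   = 750 / 146 = 5.13699 L/hr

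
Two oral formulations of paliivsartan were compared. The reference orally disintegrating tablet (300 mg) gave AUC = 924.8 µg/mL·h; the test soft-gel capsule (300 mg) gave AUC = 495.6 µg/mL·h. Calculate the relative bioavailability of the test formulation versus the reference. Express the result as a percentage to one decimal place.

F_rel = 53.6%

F_rel = (AUC_test/D_test) / (AUC_ref/D_ref)
      = (495.6/300) / (924.8/300)
      = 1.652 / 3.08267 = 0.5359 = 53.59%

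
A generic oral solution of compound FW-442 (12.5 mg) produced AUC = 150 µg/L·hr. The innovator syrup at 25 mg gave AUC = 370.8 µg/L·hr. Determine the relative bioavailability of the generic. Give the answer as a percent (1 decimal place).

F_rel = (AUC_test/D_test) / (AUC_ref/D_ref)
      = (150/12.5) / (370.8/25)
      = 12 / 14.832 = 0.8091 = 80.91%

F_rel = 80.9%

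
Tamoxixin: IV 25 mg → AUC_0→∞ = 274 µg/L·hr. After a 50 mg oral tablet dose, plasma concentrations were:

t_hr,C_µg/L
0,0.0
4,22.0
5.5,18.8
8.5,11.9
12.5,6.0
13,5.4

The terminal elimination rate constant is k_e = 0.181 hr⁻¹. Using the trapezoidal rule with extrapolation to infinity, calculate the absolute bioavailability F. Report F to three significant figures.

F = 0.345

Trapezoidal AUC_0→13 (oral tablet):
  [0→4]: (0.0+22.0)/2 × 4 = 44.0
  [4→5.5]: (22.0+18.8)/2 × 1.5 = 30.6
  [5.5→8.5]: (18.8+11.9)/2 × 3 = 46.05
  [8.5→12.5]: (11.9+6.0)/2 × 4 = 35.8
  [12.5→13]: (6.0+5.4)/2 × 0.5 = 2.85
  Sum = 159.3 µg/L·hr
Tail: C_last/k_e = 5.4/0.181 = 29.834
AUC_0→∞ (oral tablet) = 159.3 + 29.834 = 189.134 µg/L·hr
F = (AUC_ev/D_ev)/(AUC_iv/D_iv) = (189.134/50)/(274/25) = 3.78268/10.96 = 0.3451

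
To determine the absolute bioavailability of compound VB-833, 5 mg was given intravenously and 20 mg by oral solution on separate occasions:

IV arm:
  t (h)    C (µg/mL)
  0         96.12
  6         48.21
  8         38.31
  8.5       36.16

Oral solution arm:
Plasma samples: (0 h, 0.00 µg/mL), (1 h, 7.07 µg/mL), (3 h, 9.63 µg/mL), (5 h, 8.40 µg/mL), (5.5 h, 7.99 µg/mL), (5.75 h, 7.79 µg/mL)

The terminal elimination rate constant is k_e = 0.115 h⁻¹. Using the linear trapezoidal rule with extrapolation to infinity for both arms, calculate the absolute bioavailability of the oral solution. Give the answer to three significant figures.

Trapezoidal AUC_0→8.5 (IV):
  [0→6]: (96.12+48.21)/2 × 6 = 432.99
  [6→8]: (48.21+38.31)/2 × 2 = 86.52
  [8→8.5]: (38.31+36.16)/2 × 0.5 = 18.6175
  Sum = 538.1275 µg/mL·h
IV tail: 36.16/0.115 = 314.435; AUC_iv,0→∞ = 538.1275 + 314.435 = 852.5625 µg/mL·h
Trapezoidal AUC_0→5.75 (oral solution):
  [0→1]: (0.00+7.07)/2 × 1 = 3.535
  [1→3]: (7.07+9.63)/2 × 2 = 16.7
  [3→5]: (9.63+8.40)/2 × 2 = 18.03
  [5→5.5]: (8.40+7.99)/2 × 0.5 = 4.0975
  [5.5→5.75]: (7.99+7.79)/2 × 0.25 = 1.9725
  Sum = 44.335 µg/mL·h
oral solution tail: 7.79/0.115 = 67.739; AUC_ev,0→∞ = 44.335 + 67.739 = 112.074 µg/mL·h
F = (AUC_ev/D_ev)/(AUC_iv/D_iv) = (112.074/20)/(852.5625/5) = 5.6037/170.5125 = 0.0329

F = 0.0329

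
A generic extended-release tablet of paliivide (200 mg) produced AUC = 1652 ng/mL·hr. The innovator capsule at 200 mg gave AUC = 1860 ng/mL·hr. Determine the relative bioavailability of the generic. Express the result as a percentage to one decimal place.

F_rel = (AUC_test/D_test) / (AUC_ref/D_ref)
      = (1652/200) / (1860/200)
      = 8.26 / 9.3 = 0.8882 = 88.82%

F_rel = 88.8%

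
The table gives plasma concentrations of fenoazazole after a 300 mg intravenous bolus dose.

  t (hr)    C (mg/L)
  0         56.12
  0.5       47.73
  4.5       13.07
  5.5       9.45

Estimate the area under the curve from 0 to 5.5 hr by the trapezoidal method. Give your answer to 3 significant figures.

AUC = 159 mg/L·hr

Trapezoidal AUC_0→5.5:
  [0→0.5]: (56.12+47.73)/2 × 0.5 = 25.9625
  [0.5→4.5]: (47.73+13.07)/2 × 4 = 121.6
  [4.5→5.5]: (13.07+9.45)/2 × 1 = 11.26
  Sum = 158.8225 mg/L·hr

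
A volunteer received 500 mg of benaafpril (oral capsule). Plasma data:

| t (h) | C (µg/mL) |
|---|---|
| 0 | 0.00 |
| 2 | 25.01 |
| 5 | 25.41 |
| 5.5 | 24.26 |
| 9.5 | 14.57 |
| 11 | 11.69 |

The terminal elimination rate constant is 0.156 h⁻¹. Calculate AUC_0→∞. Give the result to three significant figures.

AUC = 285 µg/mL·h

Trapezoidal AUC_0→11:
  [0→2]: (0.00+25.01)/2 × 2 = 25.01
  [2→5]: (25.01+25.41)/2 × 3 = 75.63
  [5→5.5]: (25.41+24.26)/2 × 0.5 = 12.4175
  [5.5→9.5]: (24.26+14.57)/2 × 4 = 77.66
  [9.5→11]: (14.57+11.69)/2 × 1.5 = 19.695
  Sum = 210.4125 µg/mL·h
Extrapolated tail: C_last / k_e = 11.69 / 0.156 = 74.936
AUC_0→∞ = 210.4125 + 74.936 = 285.3485 µg/mL·h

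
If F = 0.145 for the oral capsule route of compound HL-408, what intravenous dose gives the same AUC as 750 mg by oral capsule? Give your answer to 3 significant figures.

D_iv = 109 mg

Systemic exposure from an extravascular dose = F × D_ev, so the equivalent IV dose is F × D_ev.
D_iv = F × D_ev = 0.145 × 750 = 108.75 mg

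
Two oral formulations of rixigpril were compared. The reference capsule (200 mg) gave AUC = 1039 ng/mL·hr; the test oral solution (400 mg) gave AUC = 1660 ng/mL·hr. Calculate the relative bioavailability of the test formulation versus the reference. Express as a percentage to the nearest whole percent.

F_rel = 80%

F_rel = (AUC_test/D_test) / (AUC_ref/D_ref)
      = (1660/400) / (1039/200)
      = 4.15 / 5.195 = 0.7988 = 79.88%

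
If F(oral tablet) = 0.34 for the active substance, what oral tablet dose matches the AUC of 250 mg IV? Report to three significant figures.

For equal systemic exposure: F × D_ev = D_iv
D_ev = D_iv / F = 250 / 0.34 = 735.294 mg

D_oral = 735 mg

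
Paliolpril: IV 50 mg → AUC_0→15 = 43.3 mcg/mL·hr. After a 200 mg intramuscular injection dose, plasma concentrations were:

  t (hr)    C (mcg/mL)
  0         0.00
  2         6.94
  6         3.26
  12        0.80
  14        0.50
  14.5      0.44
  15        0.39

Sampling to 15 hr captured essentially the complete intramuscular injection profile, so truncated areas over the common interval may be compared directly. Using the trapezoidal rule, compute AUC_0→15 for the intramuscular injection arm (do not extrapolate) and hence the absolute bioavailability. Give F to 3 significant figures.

F = 0.238

Trapezoidal AUC_0→15 (intramuscular injection):
  [0→2]: (0.00+6.94)/2 × 2 = 6.94
  [2→6]: (6.94+3.26)/2 × 4 = 20.4
  [6→12]: (3.26+0.80)/2 × 6 = 12.18
  [12→14]: (0.80+0.50)/2 × 2 = 1.3
  [14→14.5]: (0.50+0.44)/2 × 0.5 = 0.235
  [14.5→15]: (0.44+0.39)/2 × 0.5 = 0.2075
  Sum = 41.2625 mcg/mL·hr
F = (AUC_ev/D_ev)/(AUC_iv/D_iv) = (41.2625/200)/(43.3/50) = 0.2063125/0.866 = 0.2382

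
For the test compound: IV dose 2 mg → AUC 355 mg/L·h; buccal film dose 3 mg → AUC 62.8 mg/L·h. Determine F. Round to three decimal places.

F = 0.118

F = (AUC_ev / D_ev) / (AUC_iv / D_iv)
  = (62.8/3) / (355/2)
  = 20.9333 / 177.5 = 0.1179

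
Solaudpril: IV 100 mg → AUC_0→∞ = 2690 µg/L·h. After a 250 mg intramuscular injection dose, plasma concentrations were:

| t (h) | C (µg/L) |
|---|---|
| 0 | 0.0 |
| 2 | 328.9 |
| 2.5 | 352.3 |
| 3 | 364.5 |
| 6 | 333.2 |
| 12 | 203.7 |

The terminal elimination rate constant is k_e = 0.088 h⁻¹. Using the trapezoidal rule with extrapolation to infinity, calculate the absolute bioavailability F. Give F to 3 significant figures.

Trapezoidal AUC_0→12 (intramuscular injection):
  [0→2]: (0.0+328.9)/2 × 2 = 328.9
  [2→2.5]: (328.9+352.3)/2 × 0.5 = 170.3
  [2.5→3]: (352.3+364.5)/2 × 0.5 = 179.2
  [3→6]: (364.5+333.2)/2 × 3 = 1046.55
  [6→12]: (333.2+203.7)/2 × 6 = 1610.7
  Sum = 3335.65 µg/L·h
Tail: C_last/k_e = 203.7/0.088 = 2314.773
AUC_0→∞ (intramuscular injection) = 3335.65 + 2314.773 = 5650.423 µg/L·h
F = (AUC_ev/D_ev)/(AUC_iv/D_iv) = (5650.423/250)/(2690/100) = 22.601692/26.9 = 0.8402

F = 0.840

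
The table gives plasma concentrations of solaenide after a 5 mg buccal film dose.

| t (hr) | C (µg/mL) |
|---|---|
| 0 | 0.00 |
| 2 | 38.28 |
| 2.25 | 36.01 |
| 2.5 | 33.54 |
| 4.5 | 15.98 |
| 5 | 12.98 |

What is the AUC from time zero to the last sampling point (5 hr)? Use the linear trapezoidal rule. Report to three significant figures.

AUC = 113 µg/mL·hr

Trapezoidal AUC_0→5:
  [0→2]: (0.00+38.28)/2 × 2 = 38.28
  [2→2.25]: (38.28+36.01)/2 × 0.25 = 9.28625
  [2.25→2.5]: (36.01+33.54)/2 × 0.25 = 8.69375
  [2.5→4.5]: (33.54+15.98)/2 × 2 = 49.52
  [4.5→5]: (15.98+12.98)/2 × 0.5 = 7.24
  Sum = 113.02 µg/mL·hr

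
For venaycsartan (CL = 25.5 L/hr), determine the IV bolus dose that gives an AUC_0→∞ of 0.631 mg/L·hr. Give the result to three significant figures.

Dose = 16.1 mg

Dose_iv = CL × AUC_0→∞
     = 25.5 × 0.631 = 16.0905 mg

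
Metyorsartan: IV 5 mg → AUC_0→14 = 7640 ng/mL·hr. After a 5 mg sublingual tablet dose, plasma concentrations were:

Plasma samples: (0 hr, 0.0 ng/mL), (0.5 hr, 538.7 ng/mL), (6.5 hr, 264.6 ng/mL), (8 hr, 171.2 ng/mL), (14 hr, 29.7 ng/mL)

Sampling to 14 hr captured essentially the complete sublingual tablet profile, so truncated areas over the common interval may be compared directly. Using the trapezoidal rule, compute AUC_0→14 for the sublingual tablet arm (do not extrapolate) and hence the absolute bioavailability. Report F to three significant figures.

F = 0.455

Trapezoidal AUC_0→14 (sublingual tablet):
  [0→0.5]: (0.0+538.7)/2 × 0.5 = 134.675
  [0.5→6.5]: (538.7+264.6)/2 × 6 = 2409.9
  [6.5→8]: (264.6+171.2)/2 × 1.5 = 326.85
  [8→14]: (171.2+29.7)/2 × 6 = 602.7
  Sum = 3474.125 ng/mL·hr
F = (AUC_ev/D_ev)/(AUC_iv/D_iv) = (3474.125/5)/(7640/5) = 694.825/1528 = 0.4547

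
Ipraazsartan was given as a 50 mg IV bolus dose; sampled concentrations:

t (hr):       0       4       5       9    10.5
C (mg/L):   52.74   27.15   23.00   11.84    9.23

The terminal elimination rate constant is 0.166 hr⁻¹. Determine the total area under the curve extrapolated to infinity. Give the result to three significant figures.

AUC = 326 mg/L·hr

Trapezoidal AUC_0→10.5:
  [0→4]: (52.74+27.15)/2 × 4 = 159.78
  [4→5]: (27.15+23.00)/2 × 1 = 25.075
  [5→9]: (23.00+11.84)/2 × 4 = 69.68
  [9→10.5]: (11.84+9.23)/2 × 1.5 = 15.8025
  Sum = 270.3375 mg/L·hr
Extrapolated tail: C_last / k_e = 9.23 / 0.166 = 55.602
AUC_0→∞ = 270.3375 + 55.602 = 325.9395 mg/L·hr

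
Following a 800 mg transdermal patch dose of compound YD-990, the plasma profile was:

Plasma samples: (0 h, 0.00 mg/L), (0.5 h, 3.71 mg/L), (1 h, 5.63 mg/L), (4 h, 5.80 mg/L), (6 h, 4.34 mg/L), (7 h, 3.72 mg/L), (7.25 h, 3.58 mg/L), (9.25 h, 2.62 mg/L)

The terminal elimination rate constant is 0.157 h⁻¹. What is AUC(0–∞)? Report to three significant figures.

Trapezoidal AUC_0→9.25:
  [0→0.5]: (0.00+3.71)/2 × 0.5 = 0.9275
  [0.5→1]: (3.71+5.63)/2 × 0.5 = 2.335
  [1→4]: (5.63+5.80)/2 × 3 = 17.145
  [4→6]: (5.80+4.34)/2 × 2 = 10.14
  [6→7]: (4.34+3.72)/2 × 1 = 4.03
  [7→7.25]: (3.72+3.58)/2 × 0.25 = 0.9125
  [7.25→9.25]: (3.58+2.62)/2 × 2 = 6.2
  Sum = 41.69 mg/L·h
Extrapolated tail: C_last / k_e = 2.62 / 0.157 = 16.688
AUC_0→∞ = 41.69 + 16.688 = 58.378 mg/L·h

AUC = 58.4 mg/L·h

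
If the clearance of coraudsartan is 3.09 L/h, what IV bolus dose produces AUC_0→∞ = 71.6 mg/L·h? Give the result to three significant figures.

Dose_iv = CL × AUC_0→∞
     = 3.09 × 71.6 = 221.244 mg

Dose = 221 mg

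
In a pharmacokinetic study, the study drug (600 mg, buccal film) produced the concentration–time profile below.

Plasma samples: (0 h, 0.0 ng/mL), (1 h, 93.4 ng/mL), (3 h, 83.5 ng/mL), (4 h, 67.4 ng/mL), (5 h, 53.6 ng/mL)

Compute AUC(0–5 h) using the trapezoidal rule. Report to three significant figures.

Trapezoidal AUC_0→5:
  [0→1]: (0.0+93.4)/2 × 1 = 46.7
  [1→3]: (93.4+83.5)/2 × 2 = 176.9
  [3→4]: (83.5+67.4)/2 × 1 = 75.45
  [4→5]: (67.4+53.6)/2 × 1 = 60.5
  Sum = 359.55 ng/mL·h

AUC = 360 ng/mL·h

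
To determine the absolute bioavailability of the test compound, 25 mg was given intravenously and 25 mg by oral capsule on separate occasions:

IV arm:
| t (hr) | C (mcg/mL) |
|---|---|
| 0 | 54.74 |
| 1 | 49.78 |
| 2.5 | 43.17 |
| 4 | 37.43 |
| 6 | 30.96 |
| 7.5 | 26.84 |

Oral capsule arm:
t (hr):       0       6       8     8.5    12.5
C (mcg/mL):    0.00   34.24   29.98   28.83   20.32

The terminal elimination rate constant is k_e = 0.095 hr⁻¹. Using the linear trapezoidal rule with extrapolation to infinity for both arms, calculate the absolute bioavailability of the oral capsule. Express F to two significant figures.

F = 0.86

Trapezoidal AUC_0→7.5 (IV):
  [0→1]: (54.74+49.78)/2 × 1 = 52.26
  [1→2.5]: (49.78+43.17)/2 × 1.5 = 69.7125
  [2.5→4]: (43.17+37.43)/2 × 1.5 = 60.45
  [4→6]: (37.43+30.96)/2 × 2 = 68.39
  [6→7.5]: (30.96+26.84)/2 × 1.5 = 43.35
  Sum = 294.1625 mcg/mL·hr
IV tail: 26.84/0.095 = 282.526; AUC_iv,0→∞ = 294.1625 + 282.526 = 576.6885 mcg/mL·hr
Trapezoidal AUC_0→12.5 (oral capsule):
  [0→6]: (0.00+34.24)/2 × 6 = 102.72
  [6→8]: (34.24+29.98)/2 × 2 = 64.22
  [8→8.5]: (29.98+28.83)/2 × 0.5 = 14.7025
  [8.5→12.5]: (28.83+20.32)/2 × 4 = 98.3
  Sum = 279.9425 mcg/mL·hr
oral capsule tail: 20.32/0.095 = 213.895; AUC_ev,0→∞ = 279.9425 + 213.895 = 493.8375 mcg/mL·hr
F = (AUC_ev/D_ev)/(AUC_iv/D_iv) = (493.8375/25)/(576.6885/25) = 19.7535/23.06754 = 0.8563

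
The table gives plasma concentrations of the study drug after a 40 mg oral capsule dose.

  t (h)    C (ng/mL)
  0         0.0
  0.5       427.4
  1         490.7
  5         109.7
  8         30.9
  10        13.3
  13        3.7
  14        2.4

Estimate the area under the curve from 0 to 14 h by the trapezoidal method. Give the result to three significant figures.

AUC = 1820 ng/mL·h

Trapezoidal AUC_0→14:
  [0→0.5]: (0.0+427.4)/2 × 0.5 = 106.85
  [0.5→1]: (427.4+490.7)/2 × 0.5 = 229.525
  [1→5]: (490.7+109.7)/2 × 4 = 1200.8
  [5→8]: (109.7+30.9)/2 × 3 = 210.9
  [8→10]: (30.9+13.3)/2 × 2 = 44.2
  [10→13]: (13.3+3.7)/2 × 3 = 25.5
  [13→14]: (3.7+2.4)/2 × 1 = 3.05
  Sum = 1820.825 ng/mL·h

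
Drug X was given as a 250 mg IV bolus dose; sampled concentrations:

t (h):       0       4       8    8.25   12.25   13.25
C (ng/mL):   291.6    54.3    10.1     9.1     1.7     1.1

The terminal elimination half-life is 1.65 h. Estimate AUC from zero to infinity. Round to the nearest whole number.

Trapezoidal AUC_0→13.25:
  [0→4]: (291.6+54.3)/2 × 4 = 691.8
  [4→8]: (54.3+10.1)/2 × 4 = 128.8
  [8→8.25]: (10.1+9.1)/2 × 0.25 = 2.4
  [8.25→12.25]: (9.1+1.7)/2 × 4 = 21.6
  [12.25→13.25]: (1.7+1.1)/2 × 1 = 1.4
  Sum = 846.0 ng/mL·h
k_e = ln2 / t½ = 0.693147 / 1.65 = 0.4201 h^-1
Extrapolated tail: C_last / k_e = 1.1 / 0.4201 = 2.618
AUC_0→∞ = 846.0 + 2.618 = 848.618 ng/mL·h

AUC = 849 ng/mL·h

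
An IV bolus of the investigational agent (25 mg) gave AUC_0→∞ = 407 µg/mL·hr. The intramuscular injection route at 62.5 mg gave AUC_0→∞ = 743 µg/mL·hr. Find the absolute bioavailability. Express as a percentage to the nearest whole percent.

F = 73%

F = (AUC_ev / D_ev) / (AUC_iv / D_iv)
  = (743/62.5) / (407/25)
  = 11.888 / 16.28 = 0.7302
  = 73.02%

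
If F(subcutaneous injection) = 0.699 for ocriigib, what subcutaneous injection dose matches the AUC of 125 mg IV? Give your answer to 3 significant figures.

D_subcutaneous = 179 mg

For equal systemic exposure: F × D_ev = D_iv
D_ev = D_iv / F = 125 / 0.699 = 178.827 mg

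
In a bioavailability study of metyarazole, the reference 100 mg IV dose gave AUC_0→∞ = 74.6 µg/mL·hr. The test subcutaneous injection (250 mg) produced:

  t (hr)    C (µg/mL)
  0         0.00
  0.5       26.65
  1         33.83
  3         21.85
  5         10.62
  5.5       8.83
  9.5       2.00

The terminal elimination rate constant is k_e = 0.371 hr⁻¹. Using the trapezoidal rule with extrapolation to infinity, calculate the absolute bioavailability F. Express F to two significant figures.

Trapezoidal AUC_0→9.5 (subcutaneous injection):
  [0→0.5]: (0.00+26.65)/2 × 0.5 = 6.6625
  [0.5→1]: (26.65+33.83)/2 × 0.5 = 15.12
  [1→3]: (33.83+21.85)/2 × 2 = 55.68
  [3→5]: (21.85+10.62)/2 × 2 = 32.47
  [5→5.5]: (10.62+8.83)/2 × 0.5 = 4.8625
  [5.5→9.5]: (8.83+2.00)/2 × 4 = 21.66
  Sum = 136.455 µg/mL·hr
Tail: C_last/k_e = 2.00/0.371 = 5.391
AUC_0→∞ (subcutaneous injection) = 136.455 + 5.391 = 141.846 µg/mL·hr
F = (AUC_ev/D_ev)/(AUC_iv/D_iv) = (141.846/250)/(74.6/100) = 0.567384/0.746 = 0.7606

F = 0.76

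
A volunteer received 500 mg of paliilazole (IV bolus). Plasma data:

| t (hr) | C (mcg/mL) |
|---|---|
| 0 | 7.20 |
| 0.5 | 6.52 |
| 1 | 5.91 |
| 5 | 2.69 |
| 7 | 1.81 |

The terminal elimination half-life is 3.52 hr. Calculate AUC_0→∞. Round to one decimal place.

AUC = 37.4 mcg/mL·hr

Trapezoidal AUC_0→7:
  [0→0.5]: (7.20+6.52)/2 × 0.5 = 3.43
  [0.5→1]: (6.52+5.91)/2 × 0.5 = 3.1075
  [1→5]: (5.91+2.69)/2 × 4 = 17.2
  [5→7]: (2.69+1.81)/2 × 2 = 4.5
  Sum = 28.2375 mcg/mL·hr
k_e = ln2 / t½ = 0.693147 / 3.52 = 0.1969 hr^-1
Extrapolated tail: C_last / k_e = 1.81 / 0.1969 = 9.192
AUC_0→∞ = 28.2375 + 9.192 = 37.4295 mcg/mL·hr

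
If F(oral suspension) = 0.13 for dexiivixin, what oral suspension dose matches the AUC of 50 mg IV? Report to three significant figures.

D_oral = 385 mg

For equal systemic exposure: F × D_ev = D_iv
D_ev = D_iv / F = 50 / 0.13 = 384.615 mg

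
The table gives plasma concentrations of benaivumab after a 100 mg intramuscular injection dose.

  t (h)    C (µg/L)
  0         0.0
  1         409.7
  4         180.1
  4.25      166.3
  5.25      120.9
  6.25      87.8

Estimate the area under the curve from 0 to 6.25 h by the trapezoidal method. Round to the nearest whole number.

AUC = 1381 µg/L·h

Trapezoidal AUC_0→6.25:
  [0→1]: (0.0+409.7)/2 × 1 = 204.85
  [1→4]: (409.7+180.1)/2 × 3 = 884.7
  [4→4.25]: (180.1+166.3)/2 × 0.25 = 43.3
  [4.25→5.25]: (166.3+120.9)/2 × 1 = 143.6
  [5.25→6.25]: (120.9+87.8)/2 × 1 = 104.35
  Sum = 1380.8 µg/L·h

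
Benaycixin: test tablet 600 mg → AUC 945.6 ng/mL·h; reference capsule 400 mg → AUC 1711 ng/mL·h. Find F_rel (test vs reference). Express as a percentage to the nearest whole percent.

F_rel = (AUC_test/D_test) / (AUC_ref/D_ref)
      = (945.6/600) / (1711/400)
      = 1.576 / 4.2775 = 0.3684 = 36.84%

F_rel = 37%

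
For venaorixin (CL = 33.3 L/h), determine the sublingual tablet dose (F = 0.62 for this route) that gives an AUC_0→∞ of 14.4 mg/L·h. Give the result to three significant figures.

Dose = 773 mg

Dose = CL × AUC_0→∞ / F
     = 33.3 × 14.4 / 0.62 = 773.419 mg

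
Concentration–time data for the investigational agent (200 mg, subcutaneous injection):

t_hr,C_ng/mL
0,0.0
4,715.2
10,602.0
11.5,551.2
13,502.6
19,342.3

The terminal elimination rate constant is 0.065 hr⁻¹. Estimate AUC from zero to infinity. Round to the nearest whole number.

Trapezoidal AUC_0→19:
  [0→4]: (0.0+715.2)/2 × 4 = 1430.4
  [4→10]: (715.2+602.0)/2 × 6 = 3951.6
  [10→11.5]: (602.0+551.2)/2 × 1.5 = 864.9
  [11.5→13]: (551.2+502.6)/2 × 1.5 = 790.35
  [13→19]: (502.6+342.3)/2 × 6 = 2534.7
  Sum = 9571.95 ng/mL·hr
Extrapolated tail: C_last / k_e = 342.3 / 0.065 = 5266.154
AUC_0→∞ = 9571.95 + 5266.154 = 14838.104 ng/mL·hr

AUC = 14838 ng/mL·hr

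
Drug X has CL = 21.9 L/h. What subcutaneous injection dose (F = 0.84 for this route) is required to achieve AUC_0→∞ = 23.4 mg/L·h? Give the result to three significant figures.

Dose = 610 mg

Dose = CL × AUC_0→∞ / F
     = 21.9 × 23.4 / 0.84 = 610.071 mg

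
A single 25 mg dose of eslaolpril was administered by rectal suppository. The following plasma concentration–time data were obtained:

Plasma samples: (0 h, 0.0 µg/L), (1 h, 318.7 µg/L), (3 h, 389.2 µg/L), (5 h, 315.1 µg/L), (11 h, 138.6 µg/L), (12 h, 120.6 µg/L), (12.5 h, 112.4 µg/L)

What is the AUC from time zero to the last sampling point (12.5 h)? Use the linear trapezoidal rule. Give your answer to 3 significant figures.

AUC = 3120 µg/L·h

Trapezoidal AUC_0→12.5:
  [0→1]: (0.0+318.7)/2 × 1 = 159.35
  [1→3]: (318.7+389.2)/2 × 2 = 707.9
  [3→5]: (389.2+315.1)/2 × 2 = 704.3
  [5→11]: (315.1+138.6)/2 × 6 = 1361.1
  [11→12]: (138.6+120.6)/2 × 1 = 129.6
  [12→12.5]: (120.6+112.4)/2 × 0.5 = 58.25
  Sum = 3120.5 µg/L·h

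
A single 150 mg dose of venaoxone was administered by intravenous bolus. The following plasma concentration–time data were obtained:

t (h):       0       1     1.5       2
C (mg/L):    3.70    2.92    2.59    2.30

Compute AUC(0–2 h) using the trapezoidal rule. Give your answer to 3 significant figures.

AUC = 5.91 mg/L·h

Trapezoidal AUC_0→2:
  [0→1]: (3.70+2.92)/2 × 1 = 3.31
  [1→1.5]: (2.92+2.59)/2 × 0.5 = 1.3775
  [1.5→2]: (2.59+2.30)/2 × 0.5 = 1.2225
  Sum = 5.91 mg/L·h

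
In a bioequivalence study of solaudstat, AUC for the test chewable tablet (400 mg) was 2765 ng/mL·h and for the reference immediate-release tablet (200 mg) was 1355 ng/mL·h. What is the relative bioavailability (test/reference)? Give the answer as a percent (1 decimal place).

F_rel = 102.0%

F_rel = (AUC_test/D_test) / (AUC_ref/D_ref)
      = (2765/400) / (1355/200)
      = 6.9125 / 6.775 = 1.0203 = 102.03%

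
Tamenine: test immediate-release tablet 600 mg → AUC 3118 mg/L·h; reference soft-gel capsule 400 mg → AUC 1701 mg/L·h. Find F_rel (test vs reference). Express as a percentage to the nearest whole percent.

F_rel = (AUC_test/D_test) / (AUC_ref/D_ref)
      = (3118/600) / (1701/400)
      = 5.19667 / 4.2525 = 1.2220 = 122.20%

F_rel = 122%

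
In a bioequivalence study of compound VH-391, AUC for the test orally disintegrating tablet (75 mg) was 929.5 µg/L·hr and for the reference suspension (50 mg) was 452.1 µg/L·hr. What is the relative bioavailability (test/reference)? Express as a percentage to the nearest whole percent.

F_rel = 137%

F_rel = (AUC_test/D_test) / (AUC_ref/D_ref)
      = (929.5/75) / (452.1/50)
      = 12.3933 / 9.042 = 1.3706 = 137.06%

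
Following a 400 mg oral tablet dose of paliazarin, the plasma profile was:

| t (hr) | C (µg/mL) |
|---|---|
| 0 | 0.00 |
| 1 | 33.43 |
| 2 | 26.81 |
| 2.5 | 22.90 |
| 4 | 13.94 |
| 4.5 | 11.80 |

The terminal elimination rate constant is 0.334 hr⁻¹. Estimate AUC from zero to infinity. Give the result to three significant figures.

Trapezoidal AUC_0→4.5:
  [0→1]: (0.00+33.43)/2 × 1 = 16.715
  [1→2]: (33.43+26.81)/2 × 1 = 30.12
  [2→2.5]: (26.81+22.90)/2 × 0.5 = 12.4275
  [2.5→4]: (22.90+13.94)/2 × 1.5 = 27.63
  [4→4.5]: (13.94+11.80)/2 × 0.5 = 6.435
  Sum = 93.3275 µg/mL·hr
Extrapolated tail: C_last / k_e = 11.80 / 0.334 = 35.329
AUC_0→∞ = 93.3275 + 35.329 = 128.6565 µg/mL·hr

AUC = 129 µg/mL·hr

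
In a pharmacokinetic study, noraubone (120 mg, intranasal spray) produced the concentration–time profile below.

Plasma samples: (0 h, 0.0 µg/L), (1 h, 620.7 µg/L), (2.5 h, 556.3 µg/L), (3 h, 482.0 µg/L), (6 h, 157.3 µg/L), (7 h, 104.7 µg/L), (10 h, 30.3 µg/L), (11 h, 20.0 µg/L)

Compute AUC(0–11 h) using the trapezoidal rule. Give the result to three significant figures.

Trapezoidal AUC_0→11:
  [0→1]: (0.0+620.7)/2 × 1 = 310.35
  [1→2.5]: (620.7+556.3)/2 × 1.5 = 882.75
  [2.5→3]: (556.3+482.0)/2 × 0.5 = 259.575
  [3→6]: (482.0+157.3)/2 × 3 = 958.95
  [6→7]: (157.3+104.7)/2 × 1 = 131.0
  [7→10]: (104.7+30.3)/2 × 3 = 202.5
  [10→11]: (30.3+20.0)/2 × 1 = 25.15
  Sum = 2770.275 µg/L·h

AUC = 2770 µg/L·h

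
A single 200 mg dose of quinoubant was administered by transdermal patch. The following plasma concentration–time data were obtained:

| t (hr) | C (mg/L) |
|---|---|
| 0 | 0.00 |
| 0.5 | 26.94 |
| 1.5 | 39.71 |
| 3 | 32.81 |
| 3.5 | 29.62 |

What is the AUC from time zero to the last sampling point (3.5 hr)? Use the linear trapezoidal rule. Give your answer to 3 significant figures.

Trapezoidal AUC_0→3.5:
  [0→0.5]: (0.00+26.94)/2 × 0.5 = 6.735
  [0.5→1.5]: (26.94+39.71)/2 × 1 = 33.325
  [1.5→3]: (39.71+32.81)/2 × 1.5 = 54.39
  [3→3.5]: (32.81+29.62)/2 × 0.5 = 15.6075
  Sum = 110.0575 mg/L·hr

AUC = 110 mg/L·hr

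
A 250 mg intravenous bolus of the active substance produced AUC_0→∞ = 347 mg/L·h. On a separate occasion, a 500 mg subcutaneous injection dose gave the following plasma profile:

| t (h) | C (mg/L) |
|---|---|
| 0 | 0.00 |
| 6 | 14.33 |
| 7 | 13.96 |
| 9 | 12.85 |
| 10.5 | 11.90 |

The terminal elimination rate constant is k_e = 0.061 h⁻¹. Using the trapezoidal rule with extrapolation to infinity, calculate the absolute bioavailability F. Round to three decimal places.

Trapezoidal AUC_0→10.5 (subcutaneous injection):
  [0→6]: (0.00+14.33)/2 × 6 = 42.99
  [6→7]: (14.33+13.96)/2 × 1 = 14.145
  [7→9]: (13.96+12.85)/2 × 2 = 26.81
  [9→10.5]: (12.85+11.90)/2 × 1.5 = 18.5625
  Sum = 102.5075 mg/L·h
Tail: C_last/k_e = 11.90/0.061 = 195.082
AUC_0→∞ (subcutaneous injection) = 102.5075 + 195.082 = 297.5895 mg/L·h
F = (AUC_ev/D_ev)/(AUC_iv/D_iv) = (297.5895/500)/(347/250) = 0.595179/1.388 = 0.4288

F = 0.429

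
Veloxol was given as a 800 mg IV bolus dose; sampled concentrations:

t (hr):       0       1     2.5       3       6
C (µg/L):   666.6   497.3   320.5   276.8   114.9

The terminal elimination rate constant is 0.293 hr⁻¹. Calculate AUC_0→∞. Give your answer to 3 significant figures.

Trapezoidal AUC_0→6:
  [0→1]: (666.6+497.3)/2 × 1 = 581.95
  [1→2.5]: (497.3+320.5)/2 × 1.5 = 613.35
  [2.5→3]: (320.5+276.8)/2 × 0.5 = 149.325
  [3→6]: (276.8+114.9)/2 × 3 = 587.55
  Sum = 1932.175 µg/L·hr
Extrapolated tail: C_last / k_e = 114.9 / 0.293 = 392.150
AUC_0→∞ = 1932.175 + 392.150 = 2324.325 µg/L·hr

AUC = 2320 µg/L·hr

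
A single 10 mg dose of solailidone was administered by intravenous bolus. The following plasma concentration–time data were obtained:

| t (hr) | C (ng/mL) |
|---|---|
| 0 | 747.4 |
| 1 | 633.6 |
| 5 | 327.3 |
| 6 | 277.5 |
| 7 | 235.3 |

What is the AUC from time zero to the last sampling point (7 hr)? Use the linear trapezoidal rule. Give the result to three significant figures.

AUC = 3170 ng/mL·hr

Trapezoidal AUC_0→7:
  [0→1]: (747.4+633.6)/2 × 1 = 690.5
  [1→5]: (633.6+327.3)/2 × 4 = 1921.8
  [5→6]: (327.3+277.5)/2 × 1 = 302.4
  [6→7]: (277.5+235.3)/2 × 1 = 256.4
  Sum = 3171.1 ng/mL·hr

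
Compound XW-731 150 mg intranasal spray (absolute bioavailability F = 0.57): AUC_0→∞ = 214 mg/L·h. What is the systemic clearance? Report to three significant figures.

CL = F × Dose / AUC_0→∞
   = 0.57 × 150 / 214 = 0.399533 L/h

CL = 0.400 L/h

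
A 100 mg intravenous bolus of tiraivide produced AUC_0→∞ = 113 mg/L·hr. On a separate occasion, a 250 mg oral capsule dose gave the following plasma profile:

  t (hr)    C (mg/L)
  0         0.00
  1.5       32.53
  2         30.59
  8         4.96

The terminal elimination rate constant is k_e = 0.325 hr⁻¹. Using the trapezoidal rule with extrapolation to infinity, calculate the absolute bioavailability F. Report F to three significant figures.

F = 0.574

Trapezoidal AUC_0→8 (oral capsule):
  [0→1.5]: (0.00+32.53)/2 × 1.5 = 24.3975
  [1.5→2]: (32.53+30.59)/2 × 0.5 = 15.78
  [2→8]: (30.59+4.96)/2 × 6 = 106.65
  Sum = 146.8275 mg/L·hr
Tail: C_last/k_e = 4.96/0.325 = 15.262
AUC_0→∞ (oral capsule) = 146.8275 + 15.262 = 162.0895 mg/L·hr
F = (AUC_ev/D_ev)/(AUC_iv/D_iv) = (162.0895/250)/(113/100) = 0.648358/1.13 = 0.5738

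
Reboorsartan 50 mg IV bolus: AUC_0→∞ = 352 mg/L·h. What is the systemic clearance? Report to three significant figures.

CL = Dose_iv / AUC_0→∞
   = 50 / 352 = 0.142045 L/h

CL = 0.142 L/h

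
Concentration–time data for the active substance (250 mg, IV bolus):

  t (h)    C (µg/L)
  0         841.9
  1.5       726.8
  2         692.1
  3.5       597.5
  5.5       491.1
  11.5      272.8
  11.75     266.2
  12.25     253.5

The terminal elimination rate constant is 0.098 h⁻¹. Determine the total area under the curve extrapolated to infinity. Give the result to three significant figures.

AUC = 8660 µg/L·h

Trapezoidal AUC_0→12.25:
  [0→1.5]: (841.9+726.8)/2 × 1.5 = 1176.525
  [1.5→2]: (726.8+692.1)/2 × 0.5 = 354.725
  [2→3.5]: (692.1+597.5)/2 × 1.5 = 967.2
  [3.5→5.5]: (597.5+491.1)/2 × 2 = 1088.6
  [5.5→11.5]: (491.1+272.8)/2 × 6 = 2291.7
  [11.5→11.75]: (272.8+266.2)/2 × 0.25 = 67.375
  [11.75→12.25]: (266.2+253.5)/2 × 0.5 = 129.925
  Sum = 6076.05 µg/L·h
Extrapolated tail: C_last / k_e = 253.5 / 0.098 = 2586.735
AUC_0→∞ = 6076.05 + 2586.735 = 8662.785 µg/L·h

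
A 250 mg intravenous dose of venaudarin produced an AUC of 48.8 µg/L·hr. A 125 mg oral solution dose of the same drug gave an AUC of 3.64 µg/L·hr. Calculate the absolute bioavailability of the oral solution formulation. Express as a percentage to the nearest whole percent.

F = (AUC_ev / D_ev) / (AUC_iv / D_iv)
  = (3.64/125) / (48.8/250)
  = 0.02912 / 0.1952 = 0.1492
  = 14.92%

F = 15%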